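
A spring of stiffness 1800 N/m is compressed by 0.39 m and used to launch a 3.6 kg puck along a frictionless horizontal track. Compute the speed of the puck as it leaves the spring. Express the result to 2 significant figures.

v = 8.7 m/s

The puck leaves the spring when the spring is at natural length, so ½kx² = ½mv²
v = x√(k/m) = 0.39 × √(1800/3.6) = 8.721 m/s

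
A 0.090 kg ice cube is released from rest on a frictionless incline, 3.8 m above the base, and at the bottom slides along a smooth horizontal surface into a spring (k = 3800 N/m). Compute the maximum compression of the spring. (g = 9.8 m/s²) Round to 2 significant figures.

x = 0.042 m

Gravitational PE at the top equals spring PE at max compression: mgh = ½kx²
x = √(2mgh/k) = √(2 × 0.090 × 9.8 × 3.8 / 3800) = 0.04200 m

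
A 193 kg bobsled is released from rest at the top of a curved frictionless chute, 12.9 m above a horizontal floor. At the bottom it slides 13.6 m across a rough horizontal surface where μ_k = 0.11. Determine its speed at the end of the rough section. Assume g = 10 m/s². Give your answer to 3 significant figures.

v = 15.1 m/s

Energy at the top = energy at the end + work done against friction:
mgh = ½mv² + μ_k m g d
W_f = μ_k mg d = (0.11)(193)(10)(13.6) = 2887 J
½mv² = mgh − W_f = 24897 − 2887 = 22010 J
v = √(2 × 22010/193) = 15.10 m/s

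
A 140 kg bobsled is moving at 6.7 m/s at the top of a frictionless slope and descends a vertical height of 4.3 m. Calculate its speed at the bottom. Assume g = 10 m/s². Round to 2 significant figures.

Mechanical energy is conserved (no friction): ½mv₀² + mgh = ½mv²
v² = v₀² + 2gh = (6.7)² + 2(10)(4.3) = 130.89
v = √130.89 = 11.44 m/s

v = 11 m/s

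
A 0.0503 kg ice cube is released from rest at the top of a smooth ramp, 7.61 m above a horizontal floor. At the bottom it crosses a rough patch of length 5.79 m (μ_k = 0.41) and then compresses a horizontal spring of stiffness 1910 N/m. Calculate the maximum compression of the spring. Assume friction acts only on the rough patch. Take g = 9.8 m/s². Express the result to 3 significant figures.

Initial energy: E₁ = mgh = (0.0503)(9.8)(7.61) = 3.7513 J
Friction removes W_f = μ_k mg d = (0.41)(0.0503)(9.8)(5.79) = 1.170 J
Energy reaching the spring: E = 3.7513 − 1.170 = 2.5811 J
At max compression ½kx² = E ⇒ x = √(2E/k) = √(2 × 2.5811/1910) = 0.05199 m

x = 0.0520 m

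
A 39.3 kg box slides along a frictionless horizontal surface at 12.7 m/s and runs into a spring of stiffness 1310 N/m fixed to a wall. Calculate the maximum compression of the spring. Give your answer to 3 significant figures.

All KE is stored as spring PE at maximum compression: ½mv² = ½kx²
x = v√(m/k) = 12.7 × √(39.3/1310) = 2.200 m

x = 2.20 m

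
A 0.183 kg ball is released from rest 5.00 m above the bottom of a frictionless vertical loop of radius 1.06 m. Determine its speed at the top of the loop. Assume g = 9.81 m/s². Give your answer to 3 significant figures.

Energy conservation: mgh = ½mv_top² + mg(2r)
v_top² = 2g(h − 2r) = 2(9.81)(5.00 − 2.120) = 56.51
v_top = 7.517 m/s

v = 7.52 m/s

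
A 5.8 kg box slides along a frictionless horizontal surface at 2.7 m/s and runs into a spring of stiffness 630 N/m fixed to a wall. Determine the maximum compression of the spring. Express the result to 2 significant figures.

x = 0.26 m

Conservation of energy between contact and max compression: ½mv² = ½kx²
x = v√(m/k) = 2.7 × √(5.8/630) = 0.2591 m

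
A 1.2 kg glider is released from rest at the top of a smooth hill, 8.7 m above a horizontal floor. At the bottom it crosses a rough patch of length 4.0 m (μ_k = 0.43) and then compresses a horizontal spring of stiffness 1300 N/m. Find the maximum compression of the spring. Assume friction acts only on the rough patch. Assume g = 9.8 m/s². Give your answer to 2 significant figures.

Initial energy: E₁ = mgh = (1.2)(9.8)(8.7) = 102.31 J
Friction removes W_f = μ_k mg d = (0.43)(1.2)(9.8)(4.0) = 20.23 J
Energy reaching the spring: E = 102.31 − 20.23 = 82.085 J
At max compression ½kx² = E ⇒ x = √(2E/k) = √(2 × 82.085/1300) = 0.3554 m

x = 0.36 m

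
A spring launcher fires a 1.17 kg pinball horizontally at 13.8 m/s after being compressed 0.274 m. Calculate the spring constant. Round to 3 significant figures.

Spring PE at full compression equals KE at release: ½kx² = ½mv²
k = mv²/x² = (1.17)(13.8)²/(0.274)² = 2968 N/m

k = 2970 N/m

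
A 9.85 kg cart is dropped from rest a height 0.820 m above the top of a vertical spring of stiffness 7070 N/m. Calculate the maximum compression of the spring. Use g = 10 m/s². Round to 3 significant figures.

x = 0.166 m

Measuring PE from the top of the relaxed spring, at max compression the cart has dropped H + x with zero KE, so:
mg(H + x) = ½kx²
½(7070)x² − (9.85)(10)x − (9.85)(10)(0.820) = 0
3535x² − 98.50x − 80.77 = 0
x = [98.50 + √(9702 + 1.1421e+06)]/(2 × 3535) = 0.1657 m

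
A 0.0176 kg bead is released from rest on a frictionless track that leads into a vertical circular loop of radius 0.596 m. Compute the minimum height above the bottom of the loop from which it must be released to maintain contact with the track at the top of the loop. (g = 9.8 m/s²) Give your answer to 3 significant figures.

h = 1.49 m

At the top, for minimum speed gravity alone supplies the centripetal force: mg = mv_top²/r ⇒ v_top² = gr = 5.841 m²/s²
Energy conservation from release height h to the top (height 2r): mgh = ½mv_top² + mg(2r)
h = v_top²/(2g) + 2r = r/2 + 2r = 5r/2 = 1.490 m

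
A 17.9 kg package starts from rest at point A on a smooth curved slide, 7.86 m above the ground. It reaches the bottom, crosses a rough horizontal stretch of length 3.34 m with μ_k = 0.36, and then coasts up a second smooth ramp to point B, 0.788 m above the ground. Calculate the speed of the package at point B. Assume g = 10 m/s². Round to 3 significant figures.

v = 10.8 m/s

Energy at A: mgh₁ = (17.9)(10)(7.86) = 1406.9 J
Friction loss: W_f = μ_k mg d = 215.2 J
At B: ½mv² + mgh₂ = mgh₁ − W_f
½mv² = 1406.9 − 215.2 − 141.05 = 1050.7 J
v = √(2 × 1050.7/17.9) = 10.83 m/s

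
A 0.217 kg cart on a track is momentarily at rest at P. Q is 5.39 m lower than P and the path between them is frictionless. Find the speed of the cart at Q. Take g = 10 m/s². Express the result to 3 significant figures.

Equating total energy at the two states: mgh = ½mv²
v = √(2gh) = √(2 × 10 × 5.39) = √107.80 = 10.38 m/s

v = 10.4 m/s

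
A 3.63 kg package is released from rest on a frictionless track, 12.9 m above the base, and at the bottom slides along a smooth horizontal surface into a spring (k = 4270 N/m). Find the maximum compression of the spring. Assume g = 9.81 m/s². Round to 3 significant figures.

At max compression the package is momentarily at rest: mgh = ½kx²
x = √(2mgh/k) = √(2 × 3.63 × 9.81 × 12.9 / 4270) = 0.4639 m

x = 0.464 m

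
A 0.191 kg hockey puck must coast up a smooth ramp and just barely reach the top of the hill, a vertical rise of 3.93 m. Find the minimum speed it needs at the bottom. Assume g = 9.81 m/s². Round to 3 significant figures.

At the top it is momentarily at rest, so all KE converts to PE: ½mv² = mgh
v = √(2gh) = √(2 × 9.81 × 3.93) = 8.781 m/s

v = 8.78 m/s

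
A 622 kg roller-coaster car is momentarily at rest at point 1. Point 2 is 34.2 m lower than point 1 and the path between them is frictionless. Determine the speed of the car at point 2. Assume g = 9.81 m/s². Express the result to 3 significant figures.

By conservation of mechanical energy, mgh = ½mv²
The mass cancels from both sides.
v = √(2gh) = √(2 × 9.81 × 34.2) = √671.00 = 25.90 m/s

v = 25.9 m/s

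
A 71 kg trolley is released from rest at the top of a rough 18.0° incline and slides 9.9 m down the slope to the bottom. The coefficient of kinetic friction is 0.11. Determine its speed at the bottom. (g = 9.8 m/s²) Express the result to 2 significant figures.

v = 6.3 m/s

Taking the bottom as reference, mgh = ½mv² + μ_k N L with h = L sinθ, N = mg cosθ:
mgh = mgL sinθ = (71)(9.8)(9.9)sin18.0° = 2128.6 J
W_f = μ_k mg cosθ · L = (0.11)(71)(9.8)cos18.0°·9.9 = 720.6 J
½mv² = 2128.6 − 720.6 = 1408.0 J
v = √(2 × 1408.0/71) = 6.298 m/s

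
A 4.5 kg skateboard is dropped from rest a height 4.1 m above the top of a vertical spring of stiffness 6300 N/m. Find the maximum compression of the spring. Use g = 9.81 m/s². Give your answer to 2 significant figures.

x = 0.25 m

Measuring PE from the top of the relaxed spring, at max compression the skateboard has dropped H + x with zero KE, so:
mg(H + x) = ½kx²
½(6300)x² − (4.5)(9.81)x − (4.5)(9.81)(4.1) = 0
3150x² − 44.15x − 181.0 = 0
x = [44.15 + √(1949 + 2.2805e+06)]/(2 × 3150) = 0.2468 m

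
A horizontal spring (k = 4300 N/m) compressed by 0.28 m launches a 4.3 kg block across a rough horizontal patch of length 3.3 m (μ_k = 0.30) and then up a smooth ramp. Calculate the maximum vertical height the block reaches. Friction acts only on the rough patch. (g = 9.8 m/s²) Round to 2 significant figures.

Spring energy: E₀ = ½kx² = ½(4300)(0.28)² = 168.56 J
Friction: W_f = μ_k mg d = (0.30)(4.3)(9.8)(3.3) = 41.72 J
Energy at base of ramp: E = 168.56 − 41.72 = 126.84 J
At max height all remaining energy is PE: mgh = E ⇒ h = E/(mg) = 126.84/(4.3 × 9.8) = 3.010 m

h = 3.0 m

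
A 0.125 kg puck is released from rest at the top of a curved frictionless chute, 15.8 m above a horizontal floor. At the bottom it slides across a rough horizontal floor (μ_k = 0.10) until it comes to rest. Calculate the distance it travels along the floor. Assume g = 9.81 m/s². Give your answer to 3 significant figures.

Applying the work–energy principle:
At rest all PE has been dissipated by friction: mgh = μ_k m g d
d = h/μ_k = 15.8/0.10 = 158.0 m

d = 158 m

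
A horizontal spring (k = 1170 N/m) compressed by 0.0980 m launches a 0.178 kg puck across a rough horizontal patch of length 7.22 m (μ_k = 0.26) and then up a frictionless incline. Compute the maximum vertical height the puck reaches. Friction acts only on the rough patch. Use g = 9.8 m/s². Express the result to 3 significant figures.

h = 1.34 m

Spring energy: E₀ = ½kx² = ½(1170)(0.0980)² = 5.6183 J
Friction: W_f = μ_k mg d = (0.26)(0.178)(9.8)(7.22) = 3.275 J
Energy at base of ramp: E = 5.6183 − 3.275 = 2.3438 J
At max height all remaining energy is PE: mgh = E ⇒ h = E/(mg) = 2.3438/(0.178 × 9.8) = 1.344 m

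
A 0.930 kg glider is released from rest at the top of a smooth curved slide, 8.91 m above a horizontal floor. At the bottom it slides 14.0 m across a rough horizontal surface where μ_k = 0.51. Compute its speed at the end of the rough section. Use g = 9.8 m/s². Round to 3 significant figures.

v = 5.89 m/s

Applying the work–energy principle:
mgh = ½mv² + μ_k m g d
W_f = μ_k mg d = (0.51)(0.930)(9.8)(14.0) = 65.07 J
½mv² = mgh − W_f = 81.206 − 65.07 = 16.132 J
v = √(2 × 16.132/0.930) = 5.890 m/s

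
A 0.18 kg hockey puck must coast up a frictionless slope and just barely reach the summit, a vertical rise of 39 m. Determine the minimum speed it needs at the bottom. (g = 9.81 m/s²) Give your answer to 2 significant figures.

At the top it is momentarily at rest, so all KE converts to PE: ½mv² = mgh
v = √(2gh) = √(2 × 9.81 × 39) = 27.66 m/s

v = 28 m/s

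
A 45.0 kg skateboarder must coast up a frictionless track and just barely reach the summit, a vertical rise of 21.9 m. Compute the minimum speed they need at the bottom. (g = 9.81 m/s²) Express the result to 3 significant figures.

At the top they are momentarily at rest, so all KE converts to PE: ½mv² = mgh
v = √(2gh) = √(2 × 9.81 × 21.9) = 20.73 m/s

v = 20.7 m/s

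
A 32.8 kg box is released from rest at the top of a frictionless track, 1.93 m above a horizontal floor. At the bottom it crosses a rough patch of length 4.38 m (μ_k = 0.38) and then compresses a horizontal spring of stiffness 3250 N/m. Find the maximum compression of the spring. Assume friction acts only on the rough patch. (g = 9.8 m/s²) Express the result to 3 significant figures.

Initial energy: E₁ = mgh = (32.8)(9.8)(1.93) = 620.38 J
Friction removes W_f = μ_k mg d = (0.38)(32.8)(9.8)(4.38) = 535.0 J
Energy reaching the spring: E = 620.38 − 535.0 = 85.374 J
At max compression ½kx² = E ⇒ x = √(2E/k) = √(2 × 85.374/3250) = 0.2292 m

x = 0.229 m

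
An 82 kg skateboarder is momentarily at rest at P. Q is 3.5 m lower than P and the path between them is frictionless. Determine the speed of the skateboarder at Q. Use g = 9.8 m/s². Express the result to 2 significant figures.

Energy conservation between the two points: mgh = ½mv²
v = √(2gh) = √(2 × 9.8 × 3.5) = √68.600 = 8.283 m/s

v = 8.3 m/s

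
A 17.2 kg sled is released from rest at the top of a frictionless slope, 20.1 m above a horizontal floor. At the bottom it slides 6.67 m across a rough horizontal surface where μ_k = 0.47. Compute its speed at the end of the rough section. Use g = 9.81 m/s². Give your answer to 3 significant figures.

Energy at the top = energy at the end + work done against friction:
mgh = ½mv² + μ_k m g d
W_f = μ_k mg d = (0.47)(17.2)(9.81)(6.67) = 529.0 J
½mv² = mgh − W_f = 3391.5 − 529.0 = 2862.6 J
v = √(2 × 2862.6/17.2) = 18.24 m/s

v = 18.2 m/s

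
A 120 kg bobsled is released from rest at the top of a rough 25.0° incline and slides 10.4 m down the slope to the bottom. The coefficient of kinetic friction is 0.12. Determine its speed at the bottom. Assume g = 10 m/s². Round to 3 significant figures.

Work–energy: mg(L sinθ) − μ_k(mg cosθ)L = ½mv²
mgh = mgL sinθ = (120)(10)(10.4)sin25.0° = 5274.3 J
W_f = μ_k mg cosθ · L = (0.12)(120)(10)cos25.0°·10.4 = 1357 J
½mv² = 5274.3 − 1357 = 3917.0 J
v = √(2 × 3917.0/120) = 8.080 m/s

v = 8.08 m/s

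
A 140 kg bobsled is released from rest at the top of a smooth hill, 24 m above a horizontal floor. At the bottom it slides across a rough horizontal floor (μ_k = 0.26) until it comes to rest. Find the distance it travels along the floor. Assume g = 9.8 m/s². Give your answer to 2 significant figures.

d = 92 m

Energy bookkeeping (friction removes W_f = μ_k N d):
At rest all PE has been dissipated by friction: mgh = μ_k m g d
d = h/μ_k = 24/0.26 = 92.31 m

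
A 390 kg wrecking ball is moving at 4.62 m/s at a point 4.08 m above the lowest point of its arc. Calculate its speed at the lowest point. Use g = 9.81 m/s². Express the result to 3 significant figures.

By conservation of mechanical energy, ½mv₀² + mgh = ½mv²
v² = v₀² + 2gh = (4.62)² + 2(9.81)(4.08) = 101.39
v = √101.39 = 10.07 m/s

v = 10.1 m/s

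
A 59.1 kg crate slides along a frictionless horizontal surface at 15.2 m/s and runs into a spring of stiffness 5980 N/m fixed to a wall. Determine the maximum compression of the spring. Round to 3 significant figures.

x = 1.51 m

Conservation of energy between contact and max compression: ½mv² = ½kx²
x = v√(m/k) = 15.2 × √(59.1/5980) = 1.511 m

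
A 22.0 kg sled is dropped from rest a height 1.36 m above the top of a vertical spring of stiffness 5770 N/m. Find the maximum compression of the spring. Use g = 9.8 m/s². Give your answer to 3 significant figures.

Let x be the compression. The total drop is H + x, and the sled is instantaneously at rest at max compression, so energy conservation gives:
mg(H + x) = ½kx²
½(5770)x² − (22.0)(9.8)x − (22.0)(9.8)(1.36) = 0
2885x² − 215.6x − 293.2 = 0
x = [215.6 + √(46483 + 3.3837e+06)]/(2 × 2885) = 0.3583 m

x = 0.358 m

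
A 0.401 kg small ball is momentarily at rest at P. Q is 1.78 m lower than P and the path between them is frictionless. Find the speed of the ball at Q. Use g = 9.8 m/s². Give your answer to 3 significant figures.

v = 5.91 m/s

Energy conservation between the two points: mgh = ½mv²
v = √(2gh) = √(2 × 9.8 × 1.78) = √34.888 = 5.907 m/s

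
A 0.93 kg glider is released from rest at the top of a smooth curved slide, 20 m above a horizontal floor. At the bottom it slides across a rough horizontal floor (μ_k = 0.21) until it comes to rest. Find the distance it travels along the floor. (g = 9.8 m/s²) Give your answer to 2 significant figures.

Applying the work–energy principle:
At rest all PE has been dissipated by friction: mgh = μ_k m g d
d = h/μ_k = 20/0.21 = 95.24 m

d = 95 m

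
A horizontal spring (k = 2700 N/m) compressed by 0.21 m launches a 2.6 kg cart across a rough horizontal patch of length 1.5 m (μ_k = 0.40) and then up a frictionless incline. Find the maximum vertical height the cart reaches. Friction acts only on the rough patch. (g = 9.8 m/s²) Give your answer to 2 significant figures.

h = 1.7 m

Spring energy: E₀ = ½kx² = ½(2700)(0.21)² = 59.535 J
Friction: W_f = μ_k mg d = (0.40)(2.6)(9.8)(1.5) = 15.29 J
Energy at base of ramp: E = 59.535 − 15.29 = 44.247 J
At max height all remaining energy is PE: mgh = E ⇒ h = E/(mg) = 44.247/(2.6 × 9.8) = 1.737 m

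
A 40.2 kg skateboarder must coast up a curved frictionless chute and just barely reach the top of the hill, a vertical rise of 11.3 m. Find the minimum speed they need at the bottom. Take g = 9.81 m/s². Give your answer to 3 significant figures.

At the top they are momentarily at rest, so all KE converts to PE: ½mv² = mgh
v = √(2gh) = √(2 × 9.81 × 11.3) = 14.89 m/s

v = 14.9 m/s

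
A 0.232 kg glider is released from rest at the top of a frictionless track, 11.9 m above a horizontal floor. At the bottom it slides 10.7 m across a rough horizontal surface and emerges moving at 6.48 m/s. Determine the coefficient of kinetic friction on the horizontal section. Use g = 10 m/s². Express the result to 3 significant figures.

μ_k = 0.916

Applying the work–energy principle:
mgh = ½mv² + μ_k m g d
mgh = 27.608 J; ½mv² = 4.8709 J
W_f = 27.608 − 4.8709 = 22.74 J
μ_k = W_f/(mg·d) = 22.74/(2.320 × 10.7) = 0.9159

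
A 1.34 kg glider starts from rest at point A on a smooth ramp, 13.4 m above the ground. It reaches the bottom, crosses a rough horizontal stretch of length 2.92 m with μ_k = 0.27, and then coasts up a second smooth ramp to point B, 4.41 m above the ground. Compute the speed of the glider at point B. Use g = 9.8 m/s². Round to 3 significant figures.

v = 12.7 m/s

Energy at A: mgh₁ = (1.34)(9.8)(13.4) = 175.97 J
Friction loss: W_f = μ_k mg d = 10.35 J
At B: ½mv² + mgh₂ = mgh₁ − W_f
½mv² = 175.97 − 10.35 − 57.912 = 107.70 J
v = √(2 × 107.70/1.34) = 12.68 m/s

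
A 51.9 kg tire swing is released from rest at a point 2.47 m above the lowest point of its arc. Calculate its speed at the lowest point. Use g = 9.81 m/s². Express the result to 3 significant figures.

v = 6.96 m/s

Mechanical energy is conserved (no friction): mgh = ½mv²
v = √(2gh) = √(2 × 9.81 × 2.47) = √48.461 = 6.961 m/s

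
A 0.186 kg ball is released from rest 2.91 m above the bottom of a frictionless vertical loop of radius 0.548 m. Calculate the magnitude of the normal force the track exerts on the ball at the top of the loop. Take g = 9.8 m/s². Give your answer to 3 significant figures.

N = 10.2 N

Energy from release to top (height 2r): mgh = ½mv_top² + mg(2r)
v_top² = 2g(h − 2r) = 2(9.8)(2.91 − 1.096) = 35.554 m²/s²
At the top, both N and weight point toward the centre: N + mg = mv_top²/r
N = m(v_top²/r − g) = 0.186(35.554/0.548 − 9.8) = 10.24 N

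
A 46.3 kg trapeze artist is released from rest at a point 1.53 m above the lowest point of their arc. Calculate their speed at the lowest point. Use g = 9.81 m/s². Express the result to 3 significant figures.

Mechanical energy is conserved (no friction): mgh = ½mv²
v = √(2gh) = √(2 × 9.81 × 1.53) = √30.019 = 5.479 m/s

v = 5.48 m/s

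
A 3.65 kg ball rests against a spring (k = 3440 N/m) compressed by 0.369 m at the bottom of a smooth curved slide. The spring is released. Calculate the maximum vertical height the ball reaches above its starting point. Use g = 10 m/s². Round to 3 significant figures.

Energy conservation from release to the highest point: ½kx² = mgh
h = kx²/(2mg) = (3440)(0.369)²/(2 × 3.65 × 10) = 6.416 m

h = 6.42 m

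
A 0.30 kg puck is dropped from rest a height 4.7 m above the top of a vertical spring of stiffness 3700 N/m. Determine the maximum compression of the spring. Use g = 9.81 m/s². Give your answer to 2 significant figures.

Measuring PE from the top of the relaxed spring, at max compression the puck has dropped H + x with zero KE, so:
mg(H + x) = ½kx²
½(3700)x² − (0.30)(9.81)x − (0.30)(9.81)(4.7) = 0
1850x² − 2.943x − 13.83 = 0
x = [2.943 + √(8.661 + 102358)]/(2 × 1850) = 0.08727 m

x = 0.087 m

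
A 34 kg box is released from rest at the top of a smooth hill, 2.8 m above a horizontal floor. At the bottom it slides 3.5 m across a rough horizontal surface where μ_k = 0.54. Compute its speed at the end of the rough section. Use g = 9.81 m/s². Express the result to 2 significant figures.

v = 4.2 m/s

Applying the work–energy principle:
mgh = ½mv² + μ_k m g d
W_f = μ_k mg d = (0.54)(34)(9.81)(3.5) = 630.4 J
½mv² = mgh − W_f = 933.91 − 630.4 = 303.52 J
v = √(2 × 303.52/34) = 4.225 m/s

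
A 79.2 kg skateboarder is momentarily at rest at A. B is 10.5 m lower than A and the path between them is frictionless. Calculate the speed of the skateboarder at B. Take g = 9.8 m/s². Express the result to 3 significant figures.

v = 14.3 m/s

Mechanical energy is conserved (no friction): mgh = ½mv²
The mass cancels from both sides.
v = √(2gh) = √(2 × 9.8 × 10.5) = √205.80 = 14.35 m/s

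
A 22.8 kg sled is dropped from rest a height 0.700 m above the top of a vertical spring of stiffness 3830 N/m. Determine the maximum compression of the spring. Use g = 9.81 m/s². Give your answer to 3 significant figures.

Let x be the compression. The total drop is H + x, and the sled is instantaneously at rest at max compression, so energy conservation gives:
mg(H + x) = ½kx²
½(3830)x² − (22.8)(9.81)x − (22.8)(9.81)(0.700) = 0
1915x² − 223.7x − 156.6 = 0
x = [223.7 + √(50027 + 1.1993e+06)]/(2 × 1915) = 0.3502 m

x = 0.350 m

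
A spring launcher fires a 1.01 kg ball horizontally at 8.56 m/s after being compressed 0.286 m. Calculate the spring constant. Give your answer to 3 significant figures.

½kx² = ½mv²
k = mv²/x² = (1.01)(8.56)²/(0.286)² = 904.8 N/m

k = 905 N/m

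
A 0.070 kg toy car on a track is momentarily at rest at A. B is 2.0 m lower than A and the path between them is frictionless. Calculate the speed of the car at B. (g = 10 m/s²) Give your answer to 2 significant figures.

Mechanical energy is conserved (no friction): mgh = ½mv²
v = √(2gh) = √(2 × 10 × 2.0) = √40.000 = 6.325 m/s

v = 6.3 m/s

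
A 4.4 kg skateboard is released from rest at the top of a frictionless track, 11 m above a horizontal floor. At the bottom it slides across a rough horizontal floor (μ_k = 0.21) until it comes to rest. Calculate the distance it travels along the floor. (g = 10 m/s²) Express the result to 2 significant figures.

d = 52 m

Applying the work–energy principle:
At rest all PE has been dissipated by friction: mgh = μ_k m g d
d = h/μ_k = 11/0.21 = 52.38 m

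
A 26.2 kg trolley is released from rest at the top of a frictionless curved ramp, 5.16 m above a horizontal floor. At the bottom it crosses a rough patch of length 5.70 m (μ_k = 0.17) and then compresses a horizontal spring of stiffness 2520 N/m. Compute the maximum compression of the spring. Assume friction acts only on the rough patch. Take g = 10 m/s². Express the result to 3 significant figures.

Initial energy: E₁ = mgh = (26.2)(10)(5.16) = 1351.9 J
Friction removes W_f = μ_k mg d = (0.17)(26.2)(10)(5.70) = 253.9 J
Energy reaching the spring: E = 1351.9 − 253.9 = 1098.0 J
At max compression ½kx² = E ⇒ x = √(2E/k) = √(2 × 1098.0/2520) = 0.9335 m

x = 0.934 m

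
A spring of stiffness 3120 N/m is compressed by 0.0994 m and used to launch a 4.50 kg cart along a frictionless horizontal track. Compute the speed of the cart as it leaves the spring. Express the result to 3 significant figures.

v = 2.62 m/s

Conservation of energy: ½kx² = ½mv²
v = x√(k/m) = 0.0994 × √(3120/4.50) = 2.617 m/s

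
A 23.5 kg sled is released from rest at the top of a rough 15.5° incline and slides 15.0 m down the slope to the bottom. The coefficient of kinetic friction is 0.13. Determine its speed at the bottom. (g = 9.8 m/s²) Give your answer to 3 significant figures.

v = 6.46 m/s

Work–energy: mg(L sinθ) − μ_k(mg cosθ)L = ½mv²
mgh = mgL sinθ = (23.5)(9.8)(15.0)sin15.5° = 923.17 J
W_f = μ_k mg cosθ · L = (0.13)(23.5)(9.8)cos15.5°·15.0 = 432.8 J
½mv² = 923.17 − 432.8 = 490.42 J
v = √(2 × 490.42/23.5) = 6.461 m/s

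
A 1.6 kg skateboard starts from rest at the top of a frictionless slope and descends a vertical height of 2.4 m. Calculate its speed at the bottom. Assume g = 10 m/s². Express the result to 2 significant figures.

v = 6.9 m/s

Mechanical energy is conserved (no friction): mgh = ½mv²
v = √(2gh) = √(2 × 10 × 2.4) = √48.000 = 6.928 m/s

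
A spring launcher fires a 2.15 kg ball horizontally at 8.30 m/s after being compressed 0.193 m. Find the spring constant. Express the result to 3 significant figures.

k = 3980 N/m

½kx² = ½mv²
k = mv²/x² = (2.15)(8.30)²/(0.193)² = 3976 N/m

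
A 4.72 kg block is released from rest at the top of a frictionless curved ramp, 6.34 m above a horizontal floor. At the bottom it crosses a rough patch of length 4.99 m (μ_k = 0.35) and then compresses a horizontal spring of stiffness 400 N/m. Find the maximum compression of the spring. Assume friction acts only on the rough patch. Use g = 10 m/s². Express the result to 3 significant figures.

Initial energy: E₁ = mgh = (4.72)(10)(6.34) = 299.25 J
Friction removes W_f = μ_k mg d = (0.35)(4.72)(10)(4.99) = 82.43 J
Energy reaching the spring: E = 299.25 − 82.43 = 216.81 J
At max compression ½kx² = E ⇒ x = √(2E/k) = √(2 × 216.81/400) = 1.041 m

x = 1.04 m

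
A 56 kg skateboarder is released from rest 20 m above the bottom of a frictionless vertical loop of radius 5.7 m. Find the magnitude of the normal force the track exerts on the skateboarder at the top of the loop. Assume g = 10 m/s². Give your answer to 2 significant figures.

N = 1100 N

Energy from release to top (height 2r): mgh = ½mv_top² + mg(2r)
v_top² = 2g(h − 2r) = 2(10)(20 − 11.40) = 172.00 m²/s²
At the top, both N and weight point toward the centre: N + mg = mv_top²/r
N = m(v_top²/r − g) = 56(172.00/5.7 − 10) = 1130 N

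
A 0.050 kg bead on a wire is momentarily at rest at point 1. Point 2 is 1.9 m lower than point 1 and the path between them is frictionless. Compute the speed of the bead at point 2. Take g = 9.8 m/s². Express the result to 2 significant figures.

Energy conservation between the two points: mgh = ½mv²
The mass cancels from both sides.
v = √(2gh) = √(2 × 9.8 × 1.9) = √37.240 = 6.102 m/s

v = 6.1 m/s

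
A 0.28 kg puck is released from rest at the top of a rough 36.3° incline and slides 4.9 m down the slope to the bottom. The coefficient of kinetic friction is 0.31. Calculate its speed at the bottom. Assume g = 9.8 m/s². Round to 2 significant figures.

Energy: mgh = ½mv² + W_f, with h = L sinθ and W_f = μ_k (mg cosθ) L
mgh = mgL sinθ = (0.28)(9.8)(4.9)sin36.3° = 7.9600 J
W_f = μ_k mg cosθ · L = (0.31)(0.28)(9.8)cos36.3°·4.9 = 3.359 J
½mv² = 7.9600 − 3.359 = 4.6008 J
v = √(2 × 4.6008/0.28) = 5.733 m/s

v = 5.7 m/s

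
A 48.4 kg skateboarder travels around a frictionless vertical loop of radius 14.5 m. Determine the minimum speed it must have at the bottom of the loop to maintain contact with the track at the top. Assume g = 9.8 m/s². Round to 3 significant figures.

At the top: mg = mv_top²/r ⇒ v_top² = gr = 142.1 m²/s²
Energy from bottom to top (height 2r): ½mv_bot² = ½mv_top² + mg(2r)
v_bot² = gr + 4gr = 5gr = 710.5
v_bot = √(5gr) = 26.66 m/s

v = 26.7 m/s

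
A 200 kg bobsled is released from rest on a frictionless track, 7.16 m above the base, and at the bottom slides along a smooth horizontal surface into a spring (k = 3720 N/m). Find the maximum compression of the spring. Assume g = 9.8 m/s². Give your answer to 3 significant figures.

At max compression the bobsled is momentarily at rest: mgh = ½kx²
x = √(2mgh/k) = √(2 × 200 × 9.8 × 7.16 / 3720) = 2.747 m

x = 2.75 m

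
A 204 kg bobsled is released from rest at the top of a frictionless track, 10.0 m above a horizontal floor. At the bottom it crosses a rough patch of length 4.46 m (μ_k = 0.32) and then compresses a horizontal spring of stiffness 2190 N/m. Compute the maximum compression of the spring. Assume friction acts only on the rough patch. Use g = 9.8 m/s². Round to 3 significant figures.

Initial energy: E₁ = mgh = (204)(9.8)(10.0) = 19992 J
Friction removes W_f = μ_k mg d = (0.32)(204)(9.8)(4.46) = 2853 J
Energy reaching the spring: E = 19992 − 2853 = 17139 J
At max compression ½kx² = E ⇒ x = √(2E/k) = √(2 × 17139/2190) = 3.956 m

x = 3.96 m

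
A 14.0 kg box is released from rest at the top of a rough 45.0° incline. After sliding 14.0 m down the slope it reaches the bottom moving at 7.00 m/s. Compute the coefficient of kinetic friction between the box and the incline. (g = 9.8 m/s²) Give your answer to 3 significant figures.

μ_k = 0.747

Energy balance down the incline: mg L sinθ − ½mv² = μ_k (mg cosθ) L
mgL sinθ = 1358.2 J; ½mv² = 343.00 J
W_f = 1358.2 − 343.00 = 1015 J
μ_k = W_f/(mg cosθ · L) = 1015/(97.02 × 14.0) = 0.7475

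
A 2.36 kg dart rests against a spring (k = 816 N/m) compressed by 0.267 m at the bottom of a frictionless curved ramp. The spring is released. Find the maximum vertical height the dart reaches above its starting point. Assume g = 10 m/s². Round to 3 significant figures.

At maximum height the dart is at rest, so ½kx² = mgh
h = kx²/(2mg) = (816)(0.267)²/(2 × 2.36 × 10) = 1.232 m

h = 1.23 m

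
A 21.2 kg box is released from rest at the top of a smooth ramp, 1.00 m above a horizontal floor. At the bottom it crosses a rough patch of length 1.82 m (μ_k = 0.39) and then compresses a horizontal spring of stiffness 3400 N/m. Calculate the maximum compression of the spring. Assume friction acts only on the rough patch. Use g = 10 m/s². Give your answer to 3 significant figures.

x = 0.190 m

Initial energy: E₁ = mgh = (21.2)(10)(1.00) = 212.00 J
Friction removes W_f = μ_k mg d = (0.39)(21.2)(10)(1.82) = 150.5 J
Energy reaching the spring: E = 212.00 − 150.5 = 61.522 J
At max compression ½kx² = E ⇒ x = √(2E/k) = √(2 × 61.522/3400) = 0.1902 m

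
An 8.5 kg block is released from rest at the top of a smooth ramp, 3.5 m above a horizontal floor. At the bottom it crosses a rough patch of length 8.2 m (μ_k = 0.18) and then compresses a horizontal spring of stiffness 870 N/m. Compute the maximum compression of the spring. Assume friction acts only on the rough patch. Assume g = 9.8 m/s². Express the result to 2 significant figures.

Initial energy: E₁ = mgh = (8.5)(9.8)(3.5) = 291.55 J
Friction removes W_f = μ_k mg d = (0.18)(8.5)(9.8)(8.2) = 123.0 J
Energy reaching the spring: E = 291.55 − 123.0 = 168.60 J
At max compression ½kx² = E ⇒ x = √(2E/k) = √(2 × 168.60/870) = 0.6226 m

x = 0.62 m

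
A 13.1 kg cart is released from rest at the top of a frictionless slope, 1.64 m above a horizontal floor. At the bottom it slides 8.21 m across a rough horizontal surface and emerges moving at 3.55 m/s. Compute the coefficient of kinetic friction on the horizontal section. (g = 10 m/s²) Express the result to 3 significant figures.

Energy at the top = energy at the end + work done against friction:
mgh = ½mv² + μ_k m g d
mgh = 214.84 J; ½mv² = 82.546 J
W_f = 214.84 − 82.546 = 132.3 J
μ_k = W_f/(mg·d) = 132.3/(131.0 × 8.21) = 0.1230

μ_k = 0.123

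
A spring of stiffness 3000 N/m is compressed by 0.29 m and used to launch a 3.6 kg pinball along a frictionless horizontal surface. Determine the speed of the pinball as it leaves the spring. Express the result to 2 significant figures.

v = 8.4 m/s

The pinball leaves the spring when the spring is at natural length, so ½kx² = ½mv²
v = x√(k/m) = 0.29 × √(3000/3.6) = 8.372 m/s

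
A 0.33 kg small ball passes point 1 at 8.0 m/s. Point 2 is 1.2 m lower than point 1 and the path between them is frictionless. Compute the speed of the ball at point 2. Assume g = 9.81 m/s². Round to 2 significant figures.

v = 9.4 m/s

Equating total energy at the two states: ½mv₀² + mgh = ½mv²
v² = v₀² + 2gh = (8.0)² + 2(9.81)(1.2) = 87.544
v = √87.544 = 9.356 m/s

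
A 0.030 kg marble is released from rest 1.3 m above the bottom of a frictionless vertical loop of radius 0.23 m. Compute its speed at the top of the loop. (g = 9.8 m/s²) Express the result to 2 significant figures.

v = 4.1 m/s

Energy conservation: mgh = ½mv_top² + mg(2r)
v_top² = 2g(h − 2r) = 2(9.8)(1.3 − 0.4600) = 16.46
v_top = 4.058 m/s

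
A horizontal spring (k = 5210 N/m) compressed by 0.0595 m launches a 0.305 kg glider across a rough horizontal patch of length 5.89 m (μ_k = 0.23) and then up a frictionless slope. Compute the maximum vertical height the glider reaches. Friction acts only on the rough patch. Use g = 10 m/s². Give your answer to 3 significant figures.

Spring energy: E₀ = ½kx² = ½(5210)(0.0595)² = 9.2224 J
Friction: W_f = μ_k mg d = (0.23)(0.305)(10)(5.89) = 4.132 J
Energy at base of ramp: E = 9.2224 − 4.132 = 5.0905 J
At max height all remaining energy is PE: mgh = E ⇒ h = E/(mg) = 5.0905/(0.305 × 10) = 1.669 m

h = 1.67 m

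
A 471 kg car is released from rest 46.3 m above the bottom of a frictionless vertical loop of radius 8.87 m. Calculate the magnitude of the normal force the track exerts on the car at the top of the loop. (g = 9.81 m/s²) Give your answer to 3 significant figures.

N = 25100 N

Energy from release to top (height 2r): mgh = ½mv_top² + mg(2r)
v_top² = 2g(h − 2r) = 2(9.81)(46.3 − 17.74) = 560.35 m²/s²
At the top, both N and weight point toward the centre: N + mg = mv_top²/r
N = m(v_top²/r − g) = 471(560.35/8.87 − 9.81) = 25134 N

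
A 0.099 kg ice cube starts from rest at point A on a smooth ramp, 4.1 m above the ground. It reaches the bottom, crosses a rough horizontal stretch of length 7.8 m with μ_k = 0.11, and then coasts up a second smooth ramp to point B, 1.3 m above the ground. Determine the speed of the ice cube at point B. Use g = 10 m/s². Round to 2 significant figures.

Energy at A: mgh₁ = (0.099)(10)(4.1) = 4.0590 J
Friction loss: W_f = μ_k mg d = 0.8494 J
At B: ½mv² + mgh₂ = mgh₁ − W_f
½mv² = 4.0590 − 0.8494 − 1.2870 = 1.9226 J
v = √(2 × 1.9226/0.099) = 6.232 m/s

v = 6.2 m/s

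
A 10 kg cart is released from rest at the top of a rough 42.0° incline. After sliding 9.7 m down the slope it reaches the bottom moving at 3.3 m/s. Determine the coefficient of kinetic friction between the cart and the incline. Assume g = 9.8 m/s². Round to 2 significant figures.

mgh = ½mv² + μ_k (mg cosθ) L, with h = L sinθ
mgL sinθ = 636.08 J; ½mv² = 54.450 J
W_f = 636.08 − 54.450 = 581.6 J
μ_k = W_f/(mg cosθ · L) = 581.6/(72.83 × 9.7) = 0.8233

μ_k = 0.82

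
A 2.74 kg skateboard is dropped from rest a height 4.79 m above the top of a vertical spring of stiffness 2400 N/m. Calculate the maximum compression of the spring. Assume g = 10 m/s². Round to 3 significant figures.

Take the reference level at the top of the uncompressed spring. At max compression the skateboard has fallen H + x and is momentarily at rest:
mg(H + x) = ½kx²
½(2400)x² − (2.74)(10)x − (2.74)(10)(4.79) = 0
1200x² − 27.40x − 131.2 = 0
x = [27.40 + √(750.8 + 629981)]/(2 × 1200) = 0.3423 m

x = 0.342 m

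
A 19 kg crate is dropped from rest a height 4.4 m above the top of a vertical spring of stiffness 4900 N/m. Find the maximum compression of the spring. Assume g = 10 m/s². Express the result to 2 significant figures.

Take the reference level at the top of the uncompressed spring. At max compression the crate has fallen H + x and is momentarily at rest:
mg(H + x) = ½kx²
½(4900)x² − (19)(10)x − (19)(10)(4.4) = 0
2450x² − 190.0x − 836.0 = 0
x = [190.0 + √(36100 + 8.1928e+06)]/(2 × 2450) = 0.6242 m

x = 0.62 m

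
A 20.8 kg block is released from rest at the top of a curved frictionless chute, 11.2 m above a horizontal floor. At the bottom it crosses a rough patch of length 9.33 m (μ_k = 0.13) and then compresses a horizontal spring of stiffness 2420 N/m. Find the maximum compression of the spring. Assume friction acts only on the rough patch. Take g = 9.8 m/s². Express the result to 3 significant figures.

x = 1.30 m

Initial energy: E₁ = mgh = (20.8)(9.8)(11.2) = 2283.0 J
Friction removes W_f = μ_k mg d = (0.13)(20.8)(9.8)(9.33) = 247.2 J
Energy reaching the spring: E = 2283.0 − 247.2 = 2035.8 J
At max compression ½kx² = E ⇒ x = √(2E/k) = √(2 × 2035.8/2420) = 1.297 m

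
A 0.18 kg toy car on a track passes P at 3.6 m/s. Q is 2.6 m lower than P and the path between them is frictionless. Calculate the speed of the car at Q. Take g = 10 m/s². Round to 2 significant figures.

Mechanical energy is conserved (no friction): ½mv₀² + mgh = ½mv²
The mass cancels from both sides.
v² = v₀² + 2gh = (3.6)² + 2(10)(2.6) = 64.960
v = √64.960 = 8.060 m/s

v = 8.1 m/s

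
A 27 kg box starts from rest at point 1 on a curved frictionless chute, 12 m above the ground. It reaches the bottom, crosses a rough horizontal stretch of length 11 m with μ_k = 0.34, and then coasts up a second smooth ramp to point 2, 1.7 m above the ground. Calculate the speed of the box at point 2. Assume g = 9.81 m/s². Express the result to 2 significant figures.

v = 11 m/s

Energy at 1: mgh₁ = (27)(9.81)(12) = 3178.4 J
Friction loss: W_f = μ_k mg d = 990.6 J
At 2: ½mv² + mgh₂ = mgh₁ − W_f
½mv² = 3178.4 − 990.6 − 450.28 = 1737.5 J
v = √(2 × 1737.5/27) = 11.34 m/s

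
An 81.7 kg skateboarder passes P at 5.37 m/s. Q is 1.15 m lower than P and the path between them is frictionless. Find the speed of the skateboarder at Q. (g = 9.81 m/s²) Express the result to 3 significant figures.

Equating total energy at the two states: ½mv₀² + mgh = ½mv²
v² = v₀² + 2gh = (5.37)² + 2(9.81)(1.15) = 51.400
v = √51.400 = 7.169 m/s

v = 7.17 m/s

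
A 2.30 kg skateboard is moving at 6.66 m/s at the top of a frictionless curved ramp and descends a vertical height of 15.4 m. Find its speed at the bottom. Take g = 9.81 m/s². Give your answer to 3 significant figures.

By conservation of mechanical energy, ½mv₀² + mgh = ½mv²
v² = v₀² + 2gh = (6.66)² + 2(9.81)(15.4) = 346.50
v = √346.50 = 18.61 m/s

v = 18.6 m/s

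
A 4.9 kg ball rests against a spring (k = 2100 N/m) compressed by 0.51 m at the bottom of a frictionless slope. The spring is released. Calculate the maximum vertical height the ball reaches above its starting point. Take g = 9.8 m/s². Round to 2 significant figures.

h = 5.7 m

Energy conservation from release to the highest point: ½kx² = mgh
h = kx²/(2mg) = (2100)(0.51)²/(2 × 4.9 × 9.8) = 5.687 m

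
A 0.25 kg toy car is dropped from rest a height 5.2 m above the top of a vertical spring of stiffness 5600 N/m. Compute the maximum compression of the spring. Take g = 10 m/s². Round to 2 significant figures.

Let x be the compression. The total drop is H + x, and the car is instantaneously at rest at max compression, so energy conservation gives:
mg(H + x) = ½kx²
½(5600)x² − (0.25)(10)x − (0.25)(10)(5.2) = 0
2800x² − 2.500x − 13.00 = 0
x = [2.500 + √(6.250 + 145600)]/(2 × 2800) = 0.06859 m

x = 0.069 m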